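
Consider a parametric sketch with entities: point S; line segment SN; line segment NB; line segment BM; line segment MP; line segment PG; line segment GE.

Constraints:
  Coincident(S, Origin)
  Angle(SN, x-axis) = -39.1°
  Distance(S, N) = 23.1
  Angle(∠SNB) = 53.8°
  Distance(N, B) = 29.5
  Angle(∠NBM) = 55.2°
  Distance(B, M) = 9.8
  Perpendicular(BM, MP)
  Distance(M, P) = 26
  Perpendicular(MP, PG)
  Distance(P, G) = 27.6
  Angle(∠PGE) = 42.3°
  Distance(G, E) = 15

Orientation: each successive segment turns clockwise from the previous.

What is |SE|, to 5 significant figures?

33.878

S is at the origin; SN runs at -39.1° with length 23.1, so N = (17.927, -14.569). ∠SNB = 53.8° gives NB at -165.30° from the x-axis; with |NB| = 29.5, B = (-10.608, -22.054). ∠NBM = 55.2° gives BM at 69.900° from the x-axis; with |BM| = 9.8, M = (-7.2399, -12.851). BM ⟂ MP, so MP runs at -20.100°; with |MP| = 26.0, P = (17.177, -21.786). MP is perpendicular to PG, so PG runs at -110.10°; with |PG| = 27.6, G = (7.6916, -47.706). ∠PGE = 42.3° gives GE at 112.20° from the x-axis; with |GE| = 15.0, E = (2.0240, -33.817). Then |SE| = |E − S| = 33.878.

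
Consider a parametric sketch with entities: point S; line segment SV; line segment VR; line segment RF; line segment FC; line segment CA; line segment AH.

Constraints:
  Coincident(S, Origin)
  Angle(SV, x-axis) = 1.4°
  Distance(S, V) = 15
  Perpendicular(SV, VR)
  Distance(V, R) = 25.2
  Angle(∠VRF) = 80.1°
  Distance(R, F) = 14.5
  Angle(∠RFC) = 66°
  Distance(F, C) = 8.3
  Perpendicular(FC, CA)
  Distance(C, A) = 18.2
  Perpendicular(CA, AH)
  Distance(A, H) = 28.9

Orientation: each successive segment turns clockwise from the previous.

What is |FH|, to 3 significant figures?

27.5

S is at the origin; SV runs at 1.4° with length 15.0, so V = (15.0, 0.366). SV is perpendicular to VR, so VR runs at -88.6°; with |VR| = 25.2, R = (15.6, -24.8). ∠VRF = 80.1° gives RF at 172° from the x-axis; with |RF| = 14.5, F = (1.27, -22.7). ∠RFC = 66.0° gives FC at 57.5° from the x-axis; with |FC| = 8.3, C = (5.73, -15.7). The perpendicularity gives CA at right angles to FC, so CA runs at -32.5°; with |CA| = 18.2, A = (21.1, -25.5). The perpendicularity gives AH at right angles to CA, so AH runs at -122°; with |AH| = 28.9, H = (5.55, -49.8). Then |FH| = |H − F| = 27.5.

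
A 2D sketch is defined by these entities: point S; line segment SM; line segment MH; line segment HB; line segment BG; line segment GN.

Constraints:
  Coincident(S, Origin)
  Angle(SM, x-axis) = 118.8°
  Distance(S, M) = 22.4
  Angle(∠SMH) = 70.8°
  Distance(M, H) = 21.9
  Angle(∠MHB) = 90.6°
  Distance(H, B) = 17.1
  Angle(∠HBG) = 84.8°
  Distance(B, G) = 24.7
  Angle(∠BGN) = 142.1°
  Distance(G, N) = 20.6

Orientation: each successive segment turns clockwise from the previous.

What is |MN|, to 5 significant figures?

17.770

∠HBG = 84.8° gives BG at -175.00° from the x-axis; with |BG| = 24.7, G = (-10.776, 4.2990). ∠BGN = 142.1° gives GN at 147.10° from the x-axis; with |GN| = 20.6, N = (-28.072, 15.488). Then |MN| = |N − M| = 17.770.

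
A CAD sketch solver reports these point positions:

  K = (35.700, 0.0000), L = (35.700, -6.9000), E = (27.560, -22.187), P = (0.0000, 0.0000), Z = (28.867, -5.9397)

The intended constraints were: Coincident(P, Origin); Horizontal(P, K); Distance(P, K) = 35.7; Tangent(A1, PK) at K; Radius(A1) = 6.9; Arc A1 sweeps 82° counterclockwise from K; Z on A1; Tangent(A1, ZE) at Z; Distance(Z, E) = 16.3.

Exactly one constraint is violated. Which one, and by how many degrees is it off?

Tangent(A1, ZE) at Z — off by 3.40°.

P = (0.00, 0.00) ✓; P.y = 0.00, K.y = 0.00 ✓; |PK| = 35.70 ✓; ∠(LK, KP) = 90.00° ✓; |LK| = 6.900 ✓; bearing(L→Z) − bearing(L→K) = 82.00° ✓; |LZ| = 6.900 ✓; ∠(LZ, ZE) = 86.60° ✗; |ZE| = 16.30 ✓.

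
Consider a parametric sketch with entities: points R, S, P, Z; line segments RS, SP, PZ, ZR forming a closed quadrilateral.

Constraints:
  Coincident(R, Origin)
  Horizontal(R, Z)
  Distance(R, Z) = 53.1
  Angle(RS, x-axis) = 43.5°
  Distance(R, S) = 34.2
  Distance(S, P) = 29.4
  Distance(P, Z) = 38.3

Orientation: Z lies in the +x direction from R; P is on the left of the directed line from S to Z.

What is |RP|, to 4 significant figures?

63.16

Checks: |SP| = 29.40 ✓; |PZ| = 38.30 ✓.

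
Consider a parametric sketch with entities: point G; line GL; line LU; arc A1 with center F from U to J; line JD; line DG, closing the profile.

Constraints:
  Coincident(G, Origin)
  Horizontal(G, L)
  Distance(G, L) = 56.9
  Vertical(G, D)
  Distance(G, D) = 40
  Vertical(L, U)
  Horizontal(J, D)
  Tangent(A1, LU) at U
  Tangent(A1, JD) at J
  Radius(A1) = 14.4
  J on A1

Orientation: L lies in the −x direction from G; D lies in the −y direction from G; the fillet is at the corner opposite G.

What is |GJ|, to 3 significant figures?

58.4

G is at the origin; G and L share the same y with |GL| = 56.9 and L on the −x side, so L = (-56.9, 0.00). G and D share the same x with |GD| = 40.0 and D on the −y side, so D = (0.00, -40.0). The virtual corner opposite G is at (-56.9, -40.0). Tangency of A1 to LU means the radius FU is perpendicular to LU and A1 meets JD tangentially, so FJ is at right angles to JD, with radius 14.4, so the center F sits 14.4 in from both sides at F = (-42.5, -25.6). That places the tangent points at U = (-56.9, -25.6) on LU and J = (-42.5, -40.0) on JD. Then |GJ| = |J − G| = 58.4.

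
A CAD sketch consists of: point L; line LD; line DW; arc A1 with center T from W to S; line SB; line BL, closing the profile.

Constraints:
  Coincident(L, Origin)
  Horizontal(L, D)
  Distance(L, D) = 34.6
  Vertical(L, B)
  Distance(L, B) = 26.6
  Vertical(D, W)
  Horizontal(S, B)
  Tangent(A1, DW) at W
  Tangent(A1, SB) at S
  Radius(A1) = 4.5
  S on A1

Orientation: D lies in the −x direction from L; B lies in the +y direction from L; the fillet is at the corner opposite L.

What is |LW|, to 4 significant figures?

41.06

The virtual corner opposite L is at (-34.60, 26.60). A1 meets DW tangentially, so TW is at right angles to DW and tangency of A1 to SB means the radius TS is perpendicular to SB, with radius 4.5, so the center T sits 4.5 in from both sides at T = (-30.10, 22.10). That places the tangent points at W = (-34.60, 22.10) on DW and S = (-30.10, 26.60) on SB. Then |LW| = |W − L| = 41.06.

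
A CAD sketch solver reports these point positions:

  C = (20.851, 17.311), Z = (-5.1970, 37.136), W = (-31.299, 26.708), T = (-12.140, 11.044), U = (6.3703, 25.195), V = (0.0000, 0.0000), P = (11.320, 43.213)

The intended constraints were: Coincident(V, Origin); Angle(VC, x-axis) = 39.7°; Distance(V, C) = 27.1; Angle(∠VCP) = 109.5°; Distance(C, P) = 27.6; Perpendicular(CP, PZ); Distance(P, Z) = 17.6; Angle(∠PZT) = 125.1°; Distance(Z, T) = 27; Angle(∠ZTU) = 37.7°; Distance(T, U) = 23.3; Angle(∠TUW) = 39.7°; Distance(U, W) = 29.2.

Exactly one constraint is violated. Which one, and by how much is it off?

Distance(U, W) = 29.2 — off by 8.50.

V = (0.00, 0.00) ✓; VC at 39.70° ✓; |VC| = 27.10 ✓; ∠VCP = 109.5° ✓; |CP| = 27.60 ✓; ∠(CP, PZ) = 90.00° ✓; |PZ| = 17.60 ✓; ∠PZT = 125.1° ✓; |ZT| = 27.00 ✓; ∠ZTU = 37.70° ✓; |TU| = 23.30 ✓; ∠TUW = 39.70° ✓; |UW| = 37.70 ✗.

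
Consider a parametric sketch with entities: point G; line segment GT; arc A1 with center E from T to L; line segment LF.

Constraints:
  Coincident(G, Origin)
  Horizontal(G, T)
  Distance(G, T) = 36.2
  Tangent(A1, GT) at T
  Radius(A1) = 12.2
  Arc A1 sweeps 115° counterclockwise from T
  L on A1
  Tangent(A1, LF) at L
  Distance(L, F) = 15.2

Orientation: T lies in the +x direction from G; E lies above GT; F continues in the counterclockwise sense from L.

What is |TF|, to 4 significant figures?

31.47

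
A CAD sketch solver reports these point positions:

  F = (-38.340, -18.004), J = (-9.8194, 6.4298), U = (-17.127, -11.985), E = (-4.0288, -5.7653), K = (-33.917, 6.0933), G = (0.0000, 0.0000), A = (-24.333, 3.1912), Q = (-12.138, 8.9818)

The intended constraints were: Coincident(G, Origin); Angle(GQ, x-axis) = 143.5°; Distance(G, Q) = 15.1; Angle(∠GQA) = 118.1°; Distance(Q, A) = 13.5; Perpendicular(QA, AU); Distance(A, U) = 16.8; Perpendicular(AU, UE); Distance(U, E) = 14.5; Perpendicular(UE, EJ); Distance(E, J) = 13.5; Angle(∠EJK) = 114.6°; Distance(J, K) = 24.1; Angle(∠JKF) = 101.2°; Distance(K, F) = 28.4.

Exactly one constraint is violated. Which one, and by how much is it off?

Distance(K, F) = 28.4 — off by 3.90.

G = (0.00, 0.00) ✓; GQ at 143.5° ✓; |GQ| = 15.10 ✓; ∠GQA = 118.1° ✓; |QA| = 13.50 ✓; ∠(QA, AU) = 90.00° ✓; |AU| = 16.80 ✓; ∠(AU, UE) = 90.00° ✓; |UE| = 14.50 ✓; ∠(UE, EJ) = 90.00° ✓; |EJ| = 13.50 ✓; ∠EJK = 114.6° ✓; |JK| = 24.10 ✓; ∠JKF = 101.2° ✓; |KF| = 24.50 ✗.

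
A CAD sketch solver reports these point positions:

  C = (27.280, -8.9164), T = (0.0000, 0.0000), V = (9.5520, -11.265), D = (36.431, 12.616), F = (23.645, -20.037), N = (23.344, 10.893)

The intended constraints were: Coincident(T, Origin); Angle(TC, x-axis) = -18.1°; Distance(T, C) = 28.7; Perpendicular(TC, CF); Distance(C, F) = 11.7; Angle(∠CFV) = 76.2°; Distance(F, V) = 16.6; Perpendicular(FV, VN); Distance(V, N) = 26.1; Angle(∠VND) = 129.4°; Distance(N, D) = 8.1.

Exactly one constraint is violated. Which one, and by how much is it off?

Distance(N, D) = 8.1 — off by 5.10.

T = (0.00, 0.00) ✓; TC at -18.10° ✓; |TC| = 28.70 ✓; ∠(TC, CF) = 90.00° ✓; |CF| = 11.70 ✓; ∠CFV = 76.20° ✓; |FV| = 16.60 ✓; ∠(FV, VN) = 90.00° ✓; |VN| = 26.10 ✓; ∠VND = 129.4° ✓; |ND| = 13.20 ✗.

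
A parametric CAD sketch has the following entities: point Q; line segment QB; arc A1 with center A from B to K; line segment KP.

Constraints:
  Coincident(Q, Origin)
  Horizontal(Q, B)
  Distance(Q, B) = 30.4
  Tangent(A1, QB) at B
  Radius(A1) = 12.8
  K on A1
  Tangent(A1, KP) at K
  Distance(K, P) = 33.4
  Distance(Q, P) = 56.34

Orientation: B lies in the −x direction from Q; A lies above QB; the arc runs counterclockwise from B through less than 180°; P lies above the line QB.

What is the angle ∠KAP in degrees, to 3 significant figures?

69.0°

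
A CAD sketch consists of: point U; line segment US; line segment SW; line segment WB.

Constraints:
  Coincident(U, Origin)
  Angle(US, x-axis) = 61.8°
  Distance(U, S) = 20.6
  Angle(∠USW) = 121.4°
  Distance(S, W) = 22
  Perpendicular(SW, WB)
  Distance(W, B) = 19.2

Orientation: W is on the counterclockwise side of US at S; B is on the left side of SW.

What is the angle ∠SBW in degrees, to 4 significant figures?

48.89°

U is at the origin; US runs at 61.8° with length 20.6, so S = 20.6·(cos 61.8°, sin 61.8°) = (9.735, 18.15). ∠USW = 121.4°, so SW runs at 61.8° + (180° − 121.4°) = 120.4° from the x-axis; with |SW| = 22.0, W = S + 22.0·(cos 120.4°, sin 120.4°) = (-1.398, 37.13). SW ⟂ WB; with |WB| = 19.2 on the left of SW, B = W + 19.2·(-0.8625, -0.5060) = (-17.96, 27.41). Then cos ∠SBW = BS·BW / (|BS||BW|), giving 48.89°.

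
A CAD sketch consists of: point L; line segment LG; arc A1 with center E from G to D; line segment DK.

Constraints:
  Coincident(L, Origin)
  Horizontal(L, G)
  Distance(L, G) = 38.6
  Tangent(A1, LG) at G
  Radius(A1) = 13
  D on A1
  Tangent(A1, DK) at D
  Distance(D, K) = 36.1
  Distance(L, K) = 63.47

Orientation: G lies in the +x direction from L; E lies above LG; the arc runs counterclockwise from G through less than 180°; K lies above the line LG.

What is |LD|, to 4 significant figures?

53.72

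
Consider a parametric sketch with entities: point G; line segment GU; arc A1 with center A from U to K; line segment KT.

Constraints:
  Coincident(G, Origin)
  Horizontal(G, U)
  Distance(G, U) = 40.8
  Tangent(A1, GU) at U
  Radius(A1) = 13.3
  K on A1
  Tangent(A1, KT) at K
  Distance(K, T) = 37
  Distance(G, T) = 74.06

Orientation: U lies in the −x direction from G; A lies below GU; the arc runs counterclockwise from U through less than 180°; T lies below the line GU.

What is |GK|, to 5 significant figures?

55.677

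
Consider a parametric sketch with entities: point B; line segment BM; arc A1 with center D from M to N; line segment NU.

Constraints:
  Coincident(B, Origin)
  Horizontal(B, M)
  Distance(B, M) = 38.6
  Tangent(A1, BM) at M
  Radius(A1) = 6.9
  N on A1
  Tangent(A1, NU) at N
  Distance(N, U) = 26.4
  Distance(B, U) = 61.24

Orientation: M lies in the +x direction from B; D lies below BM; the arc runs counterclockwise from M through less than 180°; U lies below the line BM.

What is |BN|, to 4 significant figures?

36.03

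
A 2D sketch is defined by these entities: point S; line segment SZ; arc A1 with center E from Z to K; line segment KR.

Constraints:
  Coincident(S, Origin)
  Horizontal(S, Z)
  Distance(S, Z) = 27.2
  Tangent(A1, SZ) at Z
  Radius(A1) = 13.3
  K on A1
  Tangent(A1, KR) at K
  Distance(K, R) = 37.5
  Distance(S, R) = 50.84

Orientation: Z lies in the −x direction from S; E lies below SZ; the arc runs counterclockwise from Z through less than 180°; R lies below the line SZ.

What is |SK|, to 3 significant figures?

43.1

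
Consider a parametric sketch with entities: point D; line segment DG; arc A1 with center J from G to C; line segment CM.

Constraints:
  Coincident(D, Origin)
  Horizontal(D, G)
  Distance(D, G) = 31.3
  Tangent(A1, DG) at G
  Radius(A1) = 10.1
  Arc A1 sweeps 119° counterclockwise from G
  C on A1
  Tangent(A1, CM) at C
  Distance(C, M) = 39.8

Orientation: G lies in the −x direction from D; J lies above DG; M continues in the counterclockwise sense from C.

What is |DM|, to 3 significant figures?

65.0

D is at the origin; DG is horizontal with |DG| = 31.3 and G on the −x side, so G = (-31.3, 0.00). Tangency of A1 to DG means the radius JG is perpendicular to DG, so J = G + (0, 10.1) = (-31.3, 10.1). On A1, G sits at bearing -90° from J; a 119° counterclockwise sweep puts C at bearing 29°, so C = J + 10.1·(cos 29°, sin 29°) = (-22.5, 15.0). The tangent condition forces JC to be normal to CM, so CM runs along (−sin 29°, cos 29°); with |CM| = 39.8, M = (-41.8, 49.8). Then |DM| = |M − D| = 65.0.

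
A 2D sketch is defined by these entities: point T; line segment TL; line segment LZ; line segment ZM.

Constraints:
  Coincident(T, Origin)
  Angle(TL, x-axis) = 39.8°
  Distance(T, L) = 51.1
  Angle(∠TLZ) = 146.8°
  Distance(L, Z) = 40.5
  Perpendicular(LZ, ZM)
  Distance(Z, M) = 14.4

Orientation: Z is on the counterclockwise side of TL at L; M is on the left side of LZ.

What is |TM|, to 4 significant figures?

84.36

T is at the origin; TL runs at 39.8° with length 51.1, so L = 51.1·(cos 39.8°, sin 39.8°) = (39.26, 32.71). ∠TLZ = 146.8°, so LZ runs at 39.8° + (180° − 146.8°) = 73.00° from the x-axis; with |LZ| = 40.5, Z = L + 40.5·(cos 73.00°, sin 73.00°) = (51.10, 71.44). The perpendicularity gives ZM at right angles to LZ; with |ZM| = 14.4 on the left of LZ, M = Z + 14.4·(-0.9563, 0.2924) = (37.33, 75.65). Then |TM| = |M − T| = 84.36.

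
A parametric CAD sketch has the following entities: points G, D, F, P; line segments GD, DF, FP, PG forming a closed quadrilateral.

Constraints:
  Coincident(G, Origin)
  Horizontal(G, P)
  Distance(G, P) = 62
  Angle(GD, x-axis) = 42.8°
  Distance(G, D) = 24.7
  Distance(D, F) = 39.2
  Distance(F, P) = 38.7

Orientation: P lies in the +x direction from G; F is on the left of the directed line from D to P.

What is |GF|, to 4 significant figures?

63.61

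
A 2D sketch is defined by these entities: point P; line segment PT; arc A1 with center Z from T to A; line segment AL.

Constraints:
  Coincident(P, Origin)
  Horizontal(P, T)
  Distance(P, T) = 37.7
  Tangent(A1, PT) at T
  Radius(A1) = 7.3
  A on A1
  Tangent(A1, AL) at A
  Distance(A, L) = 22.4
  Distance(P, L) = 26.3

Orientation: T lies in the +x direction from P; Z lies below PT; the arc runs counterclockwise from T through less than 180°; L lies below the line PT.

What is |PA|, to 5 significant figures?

32.258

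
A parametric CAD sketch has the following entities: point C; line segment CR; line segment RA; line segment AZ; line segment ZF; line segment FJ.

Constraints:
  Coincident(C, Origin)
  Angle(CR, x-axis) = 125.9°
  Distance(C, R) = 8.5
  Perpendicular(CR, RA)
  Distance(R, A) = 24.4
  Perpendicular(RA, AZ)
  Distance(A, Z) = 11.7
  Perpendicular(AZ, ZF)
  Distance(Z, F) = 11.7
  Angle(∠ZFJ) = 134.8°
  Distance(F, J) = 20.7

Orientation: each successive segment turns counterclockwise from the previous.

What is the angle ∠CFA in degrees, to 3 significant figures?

121°

The perpendicularity gives AZ at right angles to RA, so AZ runs at -54.1°; with |AZ| = 11.7, Z = (-17.9, -16.9). AZ ⟂ ZF, so ZF runs at 35.9°; with |ZF| = 11.7, F = (-8.41, -10.0). Then cos ∠CFA = FC·FA / (|FC||FA|), giving 121°.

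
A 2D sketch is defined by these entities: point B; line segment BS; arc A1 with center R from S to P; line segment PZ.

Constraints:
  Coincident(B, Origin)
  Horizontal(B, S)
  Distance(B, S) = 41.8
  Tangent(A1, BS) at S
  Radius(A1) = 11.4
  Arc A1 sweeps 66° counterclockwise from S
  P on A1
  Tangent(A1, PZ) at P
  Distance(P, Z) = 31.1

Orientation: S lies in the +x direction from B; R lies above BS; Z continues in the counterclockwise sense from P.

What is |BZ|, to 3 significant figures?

73.8

B is at the origin; B and S share the same y with |BS| = 41.8 and S on the +x side, so S = (41.8, 0.00). The tangent condition forces RS to be normal to BS, so R = S + (0, 11.4) = (41.8, 11.4). On A1, S sits at bearing -90° from R; a 66° counterclockwise sweep puts P at bearing -24°, so P = R + 11.4·(cos -24°, sin -24°) = (52.2, 6.76). A1 meets PZ tangentially, so RP is at right angles to PZ, so PZ runs along (−sin -24°, cos -24°); with |PZ| = 31.1, Z = (64.9, 35.2). Then |BZ| = |Z − B| = 73.8.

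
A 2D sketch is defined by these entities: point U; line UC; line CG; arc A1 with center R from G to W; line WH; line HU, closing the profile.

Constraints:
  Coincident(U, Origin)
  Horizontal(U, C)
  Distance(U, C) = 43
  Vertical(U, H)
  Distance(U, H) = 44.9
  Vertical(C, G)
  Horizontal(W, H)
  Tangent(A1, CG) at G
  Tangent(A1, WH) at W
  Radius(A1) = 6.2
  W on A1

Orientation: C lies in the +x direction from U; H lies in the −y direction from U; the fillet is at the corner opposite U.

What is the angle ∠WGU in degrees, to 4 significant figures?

86.99°

U is at the origin; UC is horizontal with |UC| = 43.0 and C on the +x side, so C = (43.00, 0.000). UH is vertical with |UH| = 44.9 and H on the −y side, so H = (0.000, -44.90). The virtual corner opposite U is at (43.00, -44.90). Tangency of A1 to CG means the radius RG is perpendicular to CG and the tangent condition forces RW to be normal to WH, with radius 6.2, so the center R sits 6.2 in from both sides at R = (36.80, -38.70). That places the tangent points at G = (43.00, -38.70) on CG and W = (36.80, -44.90) on WH. Then cos ∠WGU = GW·GU / (|GW||GU|), giving 86.99°.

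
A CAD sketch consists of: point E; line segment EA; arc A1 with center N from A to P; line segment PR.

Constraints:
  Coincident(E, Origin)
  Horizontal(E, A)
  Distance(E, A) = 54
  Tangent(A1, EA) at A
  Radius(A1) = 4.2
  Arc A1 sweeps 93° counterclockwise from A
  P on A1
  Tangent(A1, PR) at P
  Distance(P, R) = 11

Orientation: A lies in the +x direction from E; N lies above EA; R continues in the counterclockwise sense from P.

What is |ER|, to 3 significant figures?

59.6

On A1, A sits at bearing -90° from N; a 93° counterclockwise sweep puts P at bearing 3°, so P = N + 4.2·(cos 3°, sin 3°) = (58.2, 4.42). The tangent condition forces NP to be normal to PR, so PR runs along (−sin 3°, cos 3°); with |PR| = 11.0, R = (57.6, 15.4). Then |ER| = |R − E| = 59.6.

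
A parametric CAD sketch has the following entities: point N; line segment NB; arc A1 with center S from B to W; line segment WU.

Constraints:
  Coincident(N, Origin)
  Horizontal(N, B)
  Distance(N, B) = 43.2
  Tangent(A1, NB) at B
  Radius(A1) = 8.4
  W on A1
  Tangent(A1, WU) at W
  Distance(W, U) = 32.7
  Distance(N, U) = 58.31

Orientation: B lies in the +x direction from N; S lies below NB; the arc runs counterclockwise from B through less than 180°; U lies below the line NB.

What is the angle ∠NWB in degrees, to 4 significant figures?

114.5°

N is at the origin; N and B share the same y with |NB| = 43.2 and B on the +x side, so B = (43.20, 0.000). Tangency of A1 to NB means the radius SB is perpendicular to NB, so S = B + (0, -8.4) = (43.20, -8.400). Since SW ⟂ WU (tangency), |SU| = √(8.4² + 32.7²) = 33.76 regardless of where W sits on A1. So U lies on both circle(N, 58.31) and circle(S, 33.76); the below-NB intersection is U = (40.40, -42.05). W is the foot of the tangent from U: W = (34.92, -9.808).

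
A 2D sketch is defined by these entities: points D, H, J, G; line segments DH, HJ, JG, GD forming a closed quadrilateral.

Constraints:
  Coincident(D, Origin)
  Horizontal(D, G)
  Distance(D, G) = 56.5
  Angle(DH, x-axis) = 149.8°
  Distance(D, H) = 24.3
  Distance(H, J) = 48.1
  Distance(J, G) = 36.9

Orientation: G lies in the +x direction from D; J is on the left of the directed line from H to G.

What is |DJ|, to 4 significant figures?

33.72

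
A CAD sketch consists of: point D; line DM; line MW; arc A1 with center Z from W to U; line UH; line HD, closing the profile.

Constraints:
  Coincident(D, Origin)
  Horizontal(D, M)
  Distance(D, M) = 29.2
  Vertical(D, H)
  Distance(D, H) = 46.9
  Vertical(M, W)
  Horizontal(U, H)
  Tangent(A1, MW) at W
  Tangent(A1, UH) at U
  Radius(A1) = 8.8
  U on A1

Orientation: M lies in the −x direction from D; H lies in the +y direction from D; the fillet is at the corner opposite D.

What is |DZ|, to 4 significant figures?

43.22

D is at the origin; D and M share the same y with |DM| = 29.2 and M on the −x side, so M = (-29.20, 0.000). D and H share the same x with |DH| = 46.9 and H on the +y side, so H = (0.000, 46.90). The virtual corner opposite D is at (-29.20, 46.90). Tangency of A1 to MW means the radius ZW is perpendicular to MW and the tangent condition forces ZU to be normal to UH, with radius 8.8, so the center Z sits 8.8 in from both sides at Z = (-20.40, 38.10). Then |DZ| = |Z − D| = 43.22.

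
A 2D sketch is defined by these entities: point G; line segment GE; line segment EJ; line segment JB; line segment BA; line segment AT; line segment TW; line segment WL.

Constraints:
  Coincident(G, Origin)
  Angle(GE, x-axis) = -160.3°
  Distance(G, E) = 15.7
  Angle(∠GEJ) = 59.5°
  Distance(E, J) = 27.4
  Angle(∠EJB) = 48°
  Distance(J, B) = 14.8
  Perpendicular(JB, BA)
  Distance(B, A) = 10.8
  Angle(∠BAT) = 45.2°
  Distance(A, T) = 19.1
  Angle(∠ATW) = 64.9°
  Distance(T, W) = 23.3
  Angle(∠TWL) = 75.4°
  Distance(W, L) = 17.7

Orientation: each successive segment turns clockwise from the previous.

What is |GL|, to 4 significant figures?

2.361

∠ATW = 64.9° gives TW at -32.70° from the x-axis; with |TW| = 23.3, W = (12.83, 9.649). ∠TWL = 75.4° gives WL at -137.3° from the x-axis; with |WL| = 17.7, L = (-0.1760, -2.355). Then |GL| = |L − G| = 2.361.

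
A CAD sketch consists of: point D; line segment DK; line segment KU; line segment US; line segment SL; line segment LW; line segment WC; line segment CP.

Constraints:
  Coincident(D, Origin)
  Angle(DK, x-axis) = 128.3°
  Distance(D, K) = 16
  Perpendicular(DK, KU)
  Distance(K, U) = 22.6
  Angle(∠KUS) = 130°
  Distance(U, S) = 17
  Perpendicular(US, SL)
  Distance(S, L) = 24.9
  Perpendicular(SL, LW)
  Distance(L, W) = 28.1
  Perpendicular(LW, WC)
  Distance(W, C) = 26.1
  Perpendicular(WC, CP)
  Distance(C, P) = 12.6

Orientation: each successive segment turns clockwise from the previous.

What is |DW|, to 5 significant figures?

9.2325

US is perpendicular to SL, so SL runs at -101.70°; with |SL| = 24.9, L = (19.417, -1.2666). The perpendicularity gives LW at right angles to SL, so LW runs at 168.30°; with |LW| = 28.1, W = (-8.0993, 4.4317). Then |DW| = |W − D| = 9.2325.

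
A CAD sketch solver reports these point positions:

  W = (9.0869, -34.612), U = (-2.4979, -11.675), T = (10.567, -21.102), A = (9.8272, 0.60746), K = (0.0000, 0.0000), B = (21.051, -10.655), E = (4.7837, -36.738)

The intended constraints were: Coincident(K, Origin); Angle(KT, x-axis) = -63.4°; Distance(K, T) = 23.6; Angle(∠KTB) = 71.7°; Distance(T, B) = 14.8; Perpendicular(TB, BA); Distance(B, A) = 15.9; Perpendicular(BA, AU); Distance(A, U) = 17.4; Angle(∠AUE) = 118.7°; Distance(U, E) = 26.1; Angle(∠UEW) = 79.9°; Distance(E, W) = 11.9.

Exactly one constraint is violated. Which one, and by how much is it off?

Distance(E, W) = 11.9 — off by 7.10.

K = (0.00, 0.00) ✓; KT at -63.40° ✓; |KT| = 23.60 ✓; ∠KTB = 71.70° ✓; |TB| = 14.80 ✓; ∠(TB, BA) = 90.00° ✓; |BA| = 15.90 ✓; ∠(BA, AU) = 90.00° ✓; |AU| = 17.40 ✓; ∠AUE = 118.7° ✓; |UE| = 26.10 ✓; ∠UEW = 79.91° ✓; |EW| = 4.800 ✗.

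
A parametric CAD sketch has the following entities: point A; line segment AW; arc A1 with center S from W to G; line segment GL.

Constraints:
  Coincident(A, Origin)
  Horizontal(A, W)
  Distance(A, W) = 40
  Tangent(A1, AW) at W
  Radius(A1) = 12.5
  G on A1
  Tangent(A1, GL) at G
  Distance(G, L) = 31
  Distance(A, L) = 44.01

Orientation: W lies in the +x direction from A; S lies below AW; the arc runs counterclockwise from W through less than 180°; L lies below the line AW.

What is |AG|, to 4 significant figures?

29.42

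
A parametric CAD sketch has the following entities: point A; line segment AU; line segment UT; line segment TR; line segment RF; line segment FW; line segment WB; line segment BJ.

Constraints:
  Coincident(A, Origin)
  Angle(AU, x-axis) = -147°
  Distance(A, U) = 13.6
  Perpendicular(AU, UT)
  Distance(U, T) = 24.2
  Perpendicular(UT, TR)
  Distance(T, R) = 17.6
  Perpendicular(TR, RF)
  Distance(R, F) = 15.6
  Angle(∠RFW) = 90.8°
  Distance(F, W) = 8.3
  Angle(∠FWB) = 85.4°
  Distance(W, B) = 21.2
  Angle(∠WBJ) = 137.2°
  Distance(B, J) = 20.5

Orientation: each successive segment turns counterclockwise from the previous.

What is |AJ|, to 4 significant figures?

45.34

A is at the origin; AU runs at -147.0° with length 13.6, so U = (-11.41, -7.407). The perpendicularity gives UT at right angles to AU, so UT runs at -57.00°; with |UT| = 24.2, T = (1.774, -27.70). UT ⟂ TR, so TR runs at 33.00°; with |TR| = 17.6, R = (16.53, -18.12). TR ⟂ RF, so RF runs at 123.0°; with |RF| = 15.6, F = (8.039, -5.034). ∠RFW = 90.8° gives FW at -147.8° from the x-axis; with |FW| = 8.3, W = (1.015, -9.457). ∠FWB = 85.4° gives WB at -53.20° from the x-axis; with |WB| = 21.2, B = (13.71, -26.43). ∠WBJ = 137.2° gives BJ at -10.40° from the x-axis; with |BJ| = 20.5, J = (33.88, -30.13). Then |AJ| = |J − A| = 45.34.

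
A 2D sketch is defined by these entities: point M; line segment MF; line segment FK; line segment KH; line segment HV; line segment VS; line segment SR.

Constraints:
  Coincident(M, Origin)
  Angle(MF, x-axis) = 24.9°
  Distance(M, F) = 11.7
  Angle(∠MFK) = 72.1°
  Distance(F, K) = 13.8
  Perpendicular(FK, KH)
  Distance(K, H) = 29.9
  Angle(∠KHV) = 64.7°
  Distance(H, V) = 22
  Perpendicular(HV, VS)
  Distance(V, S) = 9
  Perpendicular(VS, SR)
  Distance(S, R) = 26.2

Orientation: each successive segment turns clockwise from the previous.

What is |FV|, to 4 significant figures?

21.38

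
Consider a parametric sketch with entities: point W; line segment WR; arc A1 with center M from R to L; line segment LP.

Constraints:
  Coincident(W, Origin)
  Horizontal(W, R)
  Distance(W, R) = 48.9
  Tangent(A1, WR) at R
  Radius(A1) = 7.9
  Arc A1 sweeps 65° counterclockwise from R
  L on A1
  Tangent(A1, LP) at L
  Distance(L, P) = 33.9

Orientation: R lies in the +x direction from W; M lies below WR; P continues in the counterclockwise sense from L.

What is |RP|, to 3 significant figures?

41.3

On A1, R sits at bearing 90° from M; a 65° counterclockwise sweep puts L at bearing 155°, so L = M + 7.9·(cos 155°, sin 155°) = (41.7, -4.56). Since A1 is tangent to LP there, ML ⟂ LP, so LP runs along (−sin 155°, cos 155°); with |LP| = 33.9, P = (27.4, -35.3). Then |RP| = |P − R| = 41.3.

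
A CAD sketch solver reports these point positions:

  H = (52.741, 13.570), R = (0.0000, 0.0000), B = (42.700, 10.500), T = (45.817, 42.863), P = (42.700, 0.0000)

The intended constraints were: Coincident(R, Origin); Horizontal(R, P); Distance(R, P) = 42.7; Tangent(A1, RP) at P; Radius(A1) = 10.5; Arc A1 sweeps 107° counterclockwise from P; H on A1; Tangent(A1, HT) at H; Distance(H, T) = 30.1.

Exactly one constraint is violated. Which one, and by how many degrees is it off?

Tangent(A1, HT) at H — off by 3.70°.

R = (0.00, 0.00) ✓; R.y = 0.00, P.y = 0.00 ✓; |RP| = 42.70 ✓; ∠(BP, PR) = 90.00° ✓; |BP| = 10.50 ✓; bearing(B→H) − bearing(B→P) = 107.0° ✓; |BH| = 10.50 ✓; ∠(BH, HT) = 93.70° ✗; |HT| = 30.10 ✓.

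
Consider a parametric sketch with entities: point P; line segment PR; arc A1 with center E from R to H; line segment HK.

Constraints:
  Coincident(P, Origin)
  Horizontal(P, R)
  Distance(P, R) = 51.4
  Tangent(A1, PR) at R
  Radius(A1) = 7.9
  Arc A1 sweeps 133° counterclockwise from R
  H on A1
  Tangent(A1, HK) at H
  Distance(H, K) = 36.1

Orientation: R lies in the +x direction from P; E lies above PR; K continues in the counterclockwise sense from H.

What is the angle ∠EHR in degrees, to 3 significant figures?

23.5°

P is at the origin; PR is horizontal with |PR| = 51.4 and R on the +x side, so R = (51.4, 0.00). A1 meets PR tangentially, so ER is at right angles to PR, so E = R + (0, 7.9) = (51.4, 7.90). On A1, R sits at bearing -90° from E; a 133° counterclockwise sweep puts H at bearing 43°, so H = E + 7.9·(cos 43°, sin 43°) = (57.2, 13.3). Then cos ∠EHR = HE·HR / (|HE||HR|), giving 23.5°.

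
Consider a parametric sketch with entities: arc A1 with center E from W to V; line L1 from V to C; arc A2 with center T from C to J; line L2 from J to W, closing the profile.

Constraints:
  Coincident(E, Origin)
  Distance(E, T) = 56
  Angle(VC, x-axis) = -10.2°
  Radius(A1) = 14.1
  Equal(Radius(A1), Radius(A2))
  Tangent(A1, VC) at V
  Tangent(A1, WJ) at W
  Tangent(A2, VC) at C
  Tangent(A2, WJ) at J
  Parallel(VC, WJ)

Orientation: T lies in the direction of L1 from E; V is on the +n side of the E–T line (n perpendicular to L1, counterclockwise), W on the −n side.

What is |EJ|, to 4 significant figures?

57.75

The slot axis is L1's direction at -10.2°, so u = (cos -10.2°, sin -10.2°) = (0.9842, -0.1771) and n = (−sin -10.2°, cos -10.2°) = (0.1771, 0.9842). E is at the origin and T lies 56.0 along u from E, so T = 56.0·u = (55.11, -9.917). Tangency of A1 to both parallel lines with radius 14.1 puts V and W at E ± 14.1·n: V = (2.497, 13.88), W = (-2.497, -13.88). Equal radii place C and J the same way about T: C = T + 14.1·n = (57.61, 3.960), J = T − 14.1·n = (52.62, -23.79). Then |EJ| = |J − E| = 57.75.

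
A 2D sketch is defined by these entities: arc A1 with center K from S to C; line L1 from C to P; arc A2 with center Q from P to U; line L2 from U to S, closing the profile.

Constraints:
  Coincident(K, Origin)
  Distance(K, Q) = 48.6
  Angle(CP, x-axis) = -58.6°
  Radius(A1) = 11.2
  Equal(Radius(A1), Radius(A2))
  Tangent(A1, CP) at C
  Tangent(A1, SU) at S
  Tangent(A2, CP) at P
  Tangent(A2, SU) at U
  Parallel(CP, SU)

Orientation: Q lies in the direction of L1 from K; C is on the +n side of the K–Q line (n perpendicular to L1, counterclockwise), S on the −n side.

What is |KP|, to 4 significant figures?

49.87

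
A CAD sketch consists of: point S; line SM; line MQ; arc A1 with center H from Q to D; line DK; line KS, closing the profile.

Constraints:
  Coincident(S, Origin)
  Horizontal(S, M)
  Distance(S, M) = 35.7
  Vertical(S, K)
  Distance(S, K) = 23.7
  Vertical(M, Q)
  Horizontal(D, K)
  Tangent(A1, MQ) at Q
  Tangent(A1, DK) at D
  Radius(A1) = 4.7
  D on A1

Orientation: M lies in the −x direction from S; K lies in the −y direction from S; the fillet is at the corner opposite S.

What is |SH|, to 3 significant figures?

36.4

SK is vertical with |SK| = 23.7 and K on the −y side, so K = (0.00, -23.7). The virtual corner opposite S is at (-35.7, -23.7). Tangency of A1 to MQ means the radius HQ is perpendicular to MQ and since A1 is tangent to DK there, HD ⟂ DK, with radius 4.7, so the center H sits 4.7 in from both sides at H = (-31.0, -19.0). Then |SH| = |H − S| = 36.4.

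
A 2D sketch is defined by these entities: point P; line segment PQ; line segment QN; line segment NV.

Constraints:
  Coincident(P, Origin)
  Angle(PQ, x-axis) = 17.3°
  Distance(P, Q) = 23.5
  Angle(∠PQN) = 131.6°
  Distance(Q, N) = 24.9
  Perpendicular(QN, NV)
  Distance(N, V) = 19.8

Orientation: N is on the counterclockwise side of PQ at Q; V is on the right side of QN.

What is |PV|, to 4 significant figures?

55.11

∠PQN = 131.6°, so QN runs at 17.3° + (180° − 131.6°) = 65.70° from the x-axis; with |QN| = 24.9, N = Q + 24.9·(cos 65.70°, sin 65.70°) = (32.68, 29.68). QN ⟂ NV; with |NV| = 19.8 on the right of QN, V = N + 19.8·(0.9114, -0.4115) = (50.73, 21.53). Then |PV| = |V − P| = 55.11.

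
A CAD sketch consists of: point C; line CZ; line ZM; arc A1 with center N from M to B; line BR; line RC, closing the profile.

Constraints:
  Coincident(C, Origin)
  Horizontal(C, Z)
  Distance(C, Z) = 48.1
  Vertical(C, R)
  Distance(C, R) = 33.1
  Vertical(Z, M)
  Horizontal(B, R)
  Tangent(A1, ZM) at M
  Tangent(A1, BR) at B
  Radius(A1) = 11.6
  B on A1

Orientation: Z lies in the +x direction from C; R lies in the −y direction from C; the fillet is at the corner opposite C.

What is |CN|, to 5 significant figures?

42.362

C is at the origin; C and Z share the same y with |CZ| = 48.1 and Z on the +x side, so Z = (48.100, 0.0000). C and R share the same x with |CR| = 33.1 and R on the −y side, so R = (0.0000, -33.100). The virtual corner opposite C is at (48.100, -33.100). Since A1 is tangent to ZM there, NM ⟂ ZM and the tangent condition forces NB to be normal to BR, with radius 11.6, so the center N sits 11.6 in from both sides at N = (36.500, -21.500). Then |CN| = |N − C| = 42.362.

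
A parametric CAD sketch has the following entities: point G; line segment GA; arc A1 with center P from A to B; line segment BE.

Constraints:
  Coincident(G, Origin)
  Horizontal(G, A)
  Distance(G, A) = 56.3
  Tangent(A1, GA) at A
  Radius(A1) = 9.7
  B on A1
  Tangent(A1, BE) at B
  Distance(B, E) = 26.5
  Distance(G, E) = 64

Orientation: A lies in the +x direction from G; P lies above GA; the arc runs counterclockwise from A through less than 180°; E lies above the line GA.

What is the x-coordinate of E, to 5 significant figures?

51.818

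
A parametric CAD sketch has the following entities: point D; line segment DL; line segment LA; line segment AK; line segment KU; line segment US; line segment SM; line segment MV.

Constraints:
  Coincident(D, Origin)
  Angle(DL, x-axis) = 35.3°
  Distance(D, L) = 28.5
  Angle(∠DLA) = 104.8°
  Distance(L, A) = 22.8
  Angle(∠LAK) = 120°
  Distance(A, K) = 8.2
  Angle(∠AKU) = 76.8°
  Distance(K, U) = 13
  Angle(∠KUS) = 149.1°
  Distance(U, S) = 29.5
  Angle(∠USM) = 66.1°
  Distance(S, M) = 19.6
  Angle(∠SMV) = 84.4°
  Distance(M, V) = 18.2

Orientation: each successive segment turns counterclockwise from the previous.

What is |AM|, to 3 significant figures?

27.5

D is at the origin; DL runs at 35.3° with length 28.5, so L = (23.3, 16.5). ∠DLA = 104.8° gives LA at 110° from the x-axis; with |LA| = 22.8, A = (15.3, 37.8). ∠LAK = 120.0° gives AK at 170° from the x-axis; with |AK| = 8.2, K = (7.19, 39.2). ∠AKU = 76.8° gives KU at -86.3° from the x-axis; with |KU| = 13.0, U = (8.03, 26.2). ∠KUS = 149.1° gives US at -55.4° from the x-axis; with |US| = 29.5, S = (24.8, 1.92). ∠USM = 66.1° gives SM at 58.5° from the x-axis; with |SM| = 19.6, M = (35.0, 18.6). Then |AM| = |M − A| = 27.5.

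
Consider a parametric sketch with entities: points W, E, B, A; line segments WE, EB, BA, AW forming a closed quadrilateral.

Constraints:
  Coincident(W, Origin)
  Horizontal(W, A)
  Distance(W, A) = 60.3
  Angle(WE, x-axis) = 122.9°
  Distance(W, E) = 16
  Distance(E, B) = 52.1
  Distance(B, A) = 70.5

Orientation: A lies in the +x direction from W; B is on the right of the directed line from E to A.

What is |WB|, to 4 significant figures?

37.80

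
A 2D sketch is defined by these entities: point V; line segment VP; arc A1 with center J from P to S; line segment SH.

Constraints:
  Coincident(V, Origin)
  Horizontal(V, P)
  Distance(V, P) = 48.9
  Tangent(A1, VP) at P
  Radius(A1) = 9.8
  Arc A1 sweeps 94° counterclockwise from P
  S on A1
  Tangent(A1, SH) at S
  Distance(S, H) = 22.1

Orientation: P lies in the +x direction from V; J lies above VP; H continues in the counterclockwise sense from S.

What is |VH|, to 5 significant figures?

65.746

V is at the origin; V and P share the same y with |VP| = 48.9 and P on the +x side, so P = (48.900, 0.0000). Since A1 is tangent to VP there, JP ⟂ VP, so J = P + (0, 9.8) = (48.900, 9.8000). On A1, P sits at bearing -90° from J; a 94° counterclockwise sweep puts S at bearing 4°, so S = J + 9.8·(cos 4°, sin 4°) = (58.676, 10.484). A1 meets SH tangentially, so JS is at right angles to SH, so SH runs along (−sin 4°, cos 4°); with |SH| = 22.1, H = (57.135, 32.530). Then |VH| = |H − V| = 65.746.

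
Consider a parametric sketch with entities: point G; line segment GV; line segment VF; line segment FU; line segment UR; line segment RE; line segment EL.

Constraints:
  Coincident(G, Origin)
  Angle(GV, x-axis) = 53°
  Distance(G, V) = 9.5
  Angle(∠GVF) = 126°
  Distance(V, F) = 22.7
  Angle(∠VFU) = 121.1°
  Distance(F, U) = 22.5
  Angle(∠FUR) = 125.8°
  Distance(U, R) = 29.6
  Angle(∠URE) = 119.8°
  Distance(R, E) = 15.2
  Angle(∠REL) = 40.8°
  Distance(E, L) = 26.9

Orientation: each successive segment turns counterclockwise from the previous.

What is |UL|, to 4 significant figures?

12.53

G is at the origin; GV runs at 53.0° with length 9.5, so V = (5.717, 7.587). ∠GVF = 126.0° gives VF at 107.0° from the x-axis; with |VF| = 22.7, F = (-0.9196, 29.30). ∠VFU = 121.1° gives FU at 165.9° from the x-axis; with |FU| = 22.5, U = (-22.74, 34.78). ∠FUR = 125.8° gives UR at -139.9° from the x-axis; with |UR| = 29.6, R = (-45.38, 15.71). ∠URE = 119.8° gives RE at -79.70° from the x-axis; with |RE| = 15.2, E = (-42.67, 0.7554). ∠REL = 40.8° gives EL at 59.50° from the x-axis; with |EL| = 26.9, L = (-29.01, 23.93). Then |UL| = |L − U| = 12.53.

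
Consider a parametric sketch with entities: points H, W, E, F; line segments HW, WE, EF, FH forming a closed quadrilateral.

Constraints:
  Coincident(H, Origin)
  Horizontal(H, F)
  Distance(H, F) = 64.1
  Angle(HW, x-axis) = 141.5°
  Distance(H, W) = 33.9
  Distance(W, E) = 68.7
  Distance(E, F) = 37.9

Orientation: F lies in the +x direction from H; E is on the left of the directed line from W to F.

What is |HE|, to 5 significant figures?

51.497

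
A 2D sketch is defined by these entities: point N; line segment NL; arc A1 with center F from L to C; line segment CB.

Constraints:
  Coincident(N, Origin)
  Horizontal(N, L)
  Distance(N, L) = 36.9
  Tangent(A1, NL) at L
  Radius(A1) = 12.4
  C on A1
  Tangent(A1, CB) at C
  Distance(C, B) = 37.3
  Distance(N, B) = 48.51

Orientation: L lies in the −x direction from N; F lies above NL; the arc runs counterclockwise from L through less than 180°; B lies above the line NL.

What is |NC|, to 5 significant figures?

26.598

N is at the origin; NL is horizontal with |NL| = 36.9 and L on the −x side, so L = (-36.900, 0.0000). The tangent condition forces FL to be normal to NL, so F = L + (0, 12.4) = (-36.900, 12.400). Since FC ⟂ CB (tangency), |FB| = √(12.4² + 37.3²) = 39.307 regardless of where C sits on A1. So B lies on both circle(N, 48.51) and circle(F, 39.307); the above-NL intersection is B = (-16.108, 45.758). C is the foot of the tangent from B: C = (-24.845, 9.4954).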